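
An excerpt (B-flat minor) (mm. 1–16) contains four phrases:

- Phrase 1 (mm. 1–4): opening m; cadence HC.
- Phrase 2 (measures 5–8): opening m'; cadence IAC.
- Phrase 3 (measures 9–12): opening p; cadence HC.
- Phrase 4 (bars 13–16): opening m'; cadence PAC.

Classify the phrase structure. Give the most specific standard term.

Four phrases in two halves: the first half (measures 1–8) ends with an imperfect authentic cadence, the second (mm. 9-16) with a perfect authentic cadence — a large antecedent–consequent pair, i.e. a double period.
Phrase 3 begins with different material from phrase 1, making it contrasting.

contrasting double period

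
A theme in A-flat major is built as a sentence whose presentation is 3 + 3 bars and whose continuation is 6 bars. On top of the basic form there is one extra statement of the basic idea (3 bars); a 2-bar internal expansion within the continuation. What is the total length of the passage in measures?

17 measures

Basic sentence: 3 + 3 + 6 = 12 bars.
12 (basic form) + 3 (extra statement) + 2 (internal expansion) = 17.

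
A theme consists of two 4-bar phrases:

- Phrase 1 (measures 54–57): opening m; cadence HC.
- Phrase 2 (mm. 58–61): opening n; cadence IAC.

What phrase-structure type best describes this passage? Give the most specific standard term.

Phrase 1 ends with a half cadence (weaker) and phrase 2 with an imperfect authentic cadence (stronger): antecedent + consequent = a period.
The two phrases open with different material (m / n), so the period is contrasting.

contrasting period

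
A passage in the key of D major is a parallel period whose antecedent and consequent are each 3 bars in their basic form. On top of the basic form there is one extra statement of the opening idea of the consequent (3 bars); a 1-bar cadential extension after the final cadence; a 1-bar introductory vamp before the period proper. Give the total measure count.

11 measures

Basic parallel period: 3 + 3 = 6 bars.
6 (basic form) + 3 (extra statement) + 1 (cadential extension) + 1 (introduction) = 11.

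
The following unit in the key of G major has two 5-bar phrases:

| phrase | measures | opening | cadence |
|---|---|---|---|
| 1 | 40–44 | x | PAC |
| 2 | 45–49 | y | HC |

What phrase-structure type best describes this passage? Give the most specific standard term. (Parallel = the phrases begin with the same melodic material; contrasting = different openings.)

The second phrase closes with a half cadence, which is not stronger than the first phrase's perfect authentic cadence; without a weak→strong cadential pair there is no antecedent–consequent relationship, so this is a phrase group rather than a period.

phrase group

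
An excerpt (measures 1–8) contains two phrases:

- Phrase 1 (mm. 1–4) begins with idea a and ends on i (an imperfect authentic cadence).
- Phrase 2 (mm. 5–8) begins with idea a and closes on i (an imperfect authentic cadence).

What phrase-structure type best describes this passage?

repeated phrase

Both phrases have the same opening (a) and the same cadence (imperfect authentic cadence): the second is a restatement, not a consequent, so this is a repeated phrase rather than a period.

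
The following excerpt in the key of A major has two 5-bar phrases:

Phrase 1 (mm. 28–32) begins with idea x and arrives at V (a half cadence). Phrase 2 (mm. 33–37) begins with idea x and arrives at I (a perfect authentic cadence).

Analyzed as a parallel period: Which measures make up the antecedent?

The antecedent is the phrase ending with the weaker cadence (half cadence, phrase 1) and the consequent the one ending more conclusively (perfect authentic cadence, phrase 2); the antecedent is measures 28–32.

measures 28–32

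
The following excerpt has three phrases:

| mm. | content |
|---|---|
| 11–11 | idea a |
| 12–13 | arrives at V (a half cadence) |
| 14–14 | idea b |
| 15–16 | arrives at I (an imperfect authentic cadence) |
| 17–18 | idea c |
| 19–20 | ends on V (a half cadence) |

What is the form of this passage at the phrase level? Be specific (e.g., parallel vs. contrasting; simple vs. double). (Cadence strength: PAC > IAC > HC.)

phrase group

The final phrase closes with a half cadence, which is not stronger than the preceding imperfect authentic cadence; the 3 phrases lack an overall antecedent–consequent design and so form a phrase group.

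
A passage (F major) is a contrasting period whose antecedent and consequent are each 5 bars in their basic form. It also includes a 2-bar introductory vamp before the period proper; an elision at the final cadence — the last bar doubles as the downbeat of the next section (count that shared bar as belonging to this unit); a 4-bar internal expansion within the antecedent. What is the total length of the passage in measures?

16 measures

Basic contrasting period: 5 + 5 = 10 bars.
10 (basic form) + 2 (introduction) + 4 (internal expansion) = 16.
The elision shares a bar with the next section but does not change this unit's count.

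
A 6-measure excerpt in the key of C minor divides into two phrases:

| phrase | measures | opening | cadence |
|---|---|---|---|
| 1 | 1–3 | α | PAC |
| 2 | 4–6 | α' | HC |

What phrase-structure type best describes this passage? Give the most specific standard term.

The second phrase closes with a half cadence, which is not stronger than the first phrase's perfect authentic cadence; without a weak→strong cadential pair there is no antecedent–consequent relationship, so this is a phrase group rather than a period.

phrase group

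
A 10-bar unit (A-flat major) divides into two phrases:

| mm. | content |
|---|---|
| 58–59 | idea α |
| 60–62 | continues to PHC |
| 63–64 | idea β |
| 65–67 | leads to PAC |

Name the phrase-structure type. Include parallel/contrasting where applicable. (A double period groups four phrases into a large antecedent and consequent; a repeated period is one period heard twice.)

Phrase 1 ends with a Phrygian half cadence (weaker) and phrase 2 with a perfect authentic cadence (stronger): antecedent + consequent = a period.
The two phrases open with different material (α / β), so the period is contrasting.

contrasting period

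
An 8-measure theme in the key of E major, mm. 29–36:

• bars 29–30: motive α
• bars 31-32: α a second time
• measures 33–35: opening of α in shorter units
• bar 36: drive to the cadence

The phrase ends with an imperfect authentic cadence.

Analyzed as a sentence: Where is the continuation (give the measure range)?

measures 33–36

After the presentation (mm. 29-32), the continuation covers the fragmentation through the cadence: mm. 33–36.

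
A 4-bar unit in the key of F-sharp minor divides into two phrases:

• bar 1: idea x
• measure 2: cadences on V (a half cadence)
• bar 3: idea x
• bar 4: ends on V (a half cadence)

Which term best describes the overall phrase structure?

Both phrases have the same opening (x) and the same cadence (half cadence): the second is a restatement, not a consequent, so this is a repeated phrase rather than a period.

repeated phrase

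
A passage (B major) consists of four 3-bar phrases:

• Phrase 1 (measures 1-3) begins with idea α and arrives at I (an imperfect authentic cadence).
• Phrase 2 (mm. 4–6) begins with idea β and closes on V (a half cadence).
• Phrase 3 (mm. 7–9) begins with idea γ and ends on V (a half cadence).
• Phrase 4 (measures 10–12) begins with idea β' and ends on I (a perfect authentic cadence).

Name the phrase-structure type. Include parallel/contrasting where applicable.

contrasting double period

Four phrases in two halves: the first half (mm. 1–6) ends with a half cadence, the second (measures 7–12) with a perfect authentic cadence — a large antecedent–consequent pair, i.e. a double period.
Phrase 3 begins with different material from phrase 1, making it contrasting.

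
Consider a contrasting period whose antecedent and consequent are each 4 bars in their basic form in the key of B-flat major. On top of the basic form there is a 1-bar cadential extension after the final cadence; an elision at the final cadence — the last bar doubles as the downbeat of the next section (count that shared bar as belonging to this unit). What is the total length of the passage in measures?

Basic contrasting period: 4 + 4 = 8 bars.
8 (basic form) + 1 (cadential extension) = 9.
The elision shares a bar with the next section but does not change this unit's count.

9 measures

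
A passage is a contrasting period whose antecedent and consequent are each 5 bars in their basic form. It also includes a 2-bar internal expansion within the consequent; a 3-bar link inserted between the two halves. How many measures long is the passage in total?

Basic contrasting period: 5 + 5 = 10 bars.
10 (basic form) + 2 (internal expansion) + 3 (link) = 15.

15 measures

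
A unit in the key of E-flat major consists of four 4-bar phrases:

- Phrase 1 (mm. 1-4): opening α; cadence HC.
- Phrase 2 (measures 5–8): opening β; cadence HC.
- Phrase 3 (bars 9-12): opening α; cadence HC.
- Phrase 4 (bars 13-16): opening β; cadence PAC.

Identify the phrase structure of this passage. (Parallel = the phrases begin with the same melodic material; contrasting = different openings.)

parallel double period

Four phrases in two halves: the first half (mm. 1-8) ends with a half cadence, the second (mm. 9–16) with a perfect authentic cadence — a large antecedent–consequent pair, i.e. a double period.
Phrase 3 begins with the same material as phrase 1, making it parallel.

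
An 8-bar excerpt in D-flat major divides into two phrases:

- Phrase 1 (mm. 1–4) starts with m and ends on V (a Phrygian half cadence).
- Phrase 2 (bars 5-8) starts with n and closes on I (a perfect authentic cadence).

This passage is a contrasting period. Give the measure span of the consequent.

The antecedent is the phrase ending with the weaker cadence (Phrygian half cadence, phrase 1) and the consequent the one ending more conclusively (perfect authentic cadence, phrase 2); the consequent is measures 5-8.

measures 5–8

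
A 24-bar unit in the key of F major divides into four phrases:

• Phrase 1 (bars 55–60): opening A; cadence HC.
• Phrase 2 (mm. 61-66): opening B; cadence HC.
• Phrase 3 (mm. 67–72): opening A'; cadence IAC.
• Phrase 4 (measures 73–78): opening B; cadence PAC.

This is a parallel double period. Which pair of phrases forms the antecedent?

phrases 1 and 2

In a double period the first pair of phrases (ending half cadence) is the large antecedent and the second pair (ending perfect authentic cadence) is the large consequent; the antecedent is phrases 1 and 2.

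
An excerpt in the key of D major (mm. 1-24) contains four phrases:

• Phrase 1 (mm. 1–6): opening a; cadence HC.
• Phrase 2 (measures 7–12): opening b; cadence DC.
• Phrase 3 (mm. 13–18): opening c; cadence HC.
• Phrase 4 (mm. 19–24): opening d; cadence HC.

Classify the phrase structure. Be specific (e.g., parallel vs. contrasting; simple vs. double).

phrase group

Phrase 4 ends with a half cadence, no stronger than phrase 2's deceptive cadence, so the four phrases do not form a double period; nor do phrases 3–4 duplicate 1–2, so it is not a repeated period. With no phrase reaching a conclusive cadence, the passage is a phrase group.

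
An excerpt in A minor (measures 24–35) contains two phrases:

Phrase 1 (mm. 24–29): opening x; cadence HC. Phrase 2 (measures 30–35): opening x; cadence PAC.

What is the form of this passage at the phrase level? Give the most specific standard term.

parallel period

Phrase 1 ends with a half cadence (weaker) and phrase 2 with a perfect authentic cadence (stronger): antecedent + consequent = a period.
The two phrases open with the same material (x / x), so the period is parallel.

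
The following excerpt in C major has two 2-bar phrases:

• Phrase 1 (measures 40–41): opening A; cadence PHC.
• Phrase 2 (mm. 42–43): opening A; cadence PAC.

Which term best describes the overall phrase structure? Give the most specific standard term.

parallel period

Phrase 1 ends with a Phrygian half cadence (weaker) and phrase 2 with a perfect authentic cadence (stronger): antecedent + consequent = a period.
The two phrases open with the same material (A / A), so the period is parallel.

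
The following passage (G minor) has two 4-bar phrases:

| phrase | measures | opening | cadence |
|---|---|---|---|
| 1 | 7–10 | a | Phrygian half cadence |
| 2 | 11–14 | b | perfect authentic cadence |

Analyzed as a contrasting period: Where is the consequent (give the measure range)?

The antecedent is the phrase ending with the weaker cadence (Phrygian half cadence, phrase 1) and the consequent the one ending more conclusively (perfect authentic cadence, phrase 2); the consequent is mm. 11–14.

measures 11–14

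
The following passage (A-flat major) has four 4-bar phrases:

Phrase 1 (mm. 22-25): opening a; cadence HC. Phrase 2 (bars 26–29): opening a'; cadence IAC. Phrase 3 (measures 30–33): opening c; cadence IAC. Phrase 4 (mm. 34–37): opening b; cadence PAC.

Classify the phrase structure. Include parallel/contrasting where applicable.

contrasting double period

Four phrases in two halves: the first half (mm. 22–29) ends with an imperfect authentic cadence, the second (mm. 30–37) with a perfect authentic cadence — a large antecedent–consequent pair, i.e. a double period.
Phrase 3 begins with different material from phrase 1, making it contrasting.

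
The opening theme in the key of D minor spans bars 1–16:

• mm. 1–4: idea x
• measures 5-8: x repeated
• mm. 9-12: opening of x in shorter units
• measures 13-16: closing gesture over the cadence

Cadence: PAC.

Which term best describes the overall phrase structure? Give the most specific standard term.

Basic idea (mm. 1–4) + its repetition (bars 5-8) form the presentation; fragmentation and cadence (bars 9-16) form the continuation — the 16-bar whole is a sentence.

sentence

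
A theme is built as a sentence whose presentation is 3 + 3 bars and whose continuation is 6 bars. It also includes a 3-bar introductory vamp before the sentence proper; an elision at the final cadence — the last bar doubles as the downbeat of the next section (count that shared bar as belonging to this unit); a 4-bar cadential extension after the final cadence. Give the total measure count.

Basic sentence: 3 + 3 + 6 = 12 bars.
12 (basic form) + 3 (introduction) + 4 (cadential extension) = 19.
The elision shares a bar with the next section but does not change this unit's count.

19 measures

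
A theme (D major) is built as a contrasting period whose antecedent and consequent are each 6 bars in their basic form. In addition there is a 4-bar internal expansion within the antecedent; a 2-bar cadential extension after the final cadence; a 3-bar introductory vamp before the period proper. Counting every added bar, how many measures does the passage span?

21 measures

Basic contrasting period: 6 + 6 = 12 bars.
12 (basic form) + 4 (internal expansion) + 2 (cadential extension) + 3 (introduction) = 21.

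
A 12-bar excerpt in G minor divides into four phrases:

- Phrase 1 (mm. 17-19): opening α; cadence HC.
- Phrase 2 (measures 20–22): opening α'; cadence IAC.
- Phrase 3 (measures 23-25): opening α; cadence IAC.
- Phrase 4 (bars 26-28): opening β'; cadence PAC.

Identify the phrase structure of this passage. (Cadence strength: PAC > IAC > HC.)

Four phrases in two halves: the first half (mm. 17–22) ends with an imperfect authentic cadence, the second (mm. 23–28) with a perfect authentic cadence — a large antecedent–consequent pair, i.e. a double period.
Phrase 3 begins with the same material as phrase 1, making it parallel.

parallel double period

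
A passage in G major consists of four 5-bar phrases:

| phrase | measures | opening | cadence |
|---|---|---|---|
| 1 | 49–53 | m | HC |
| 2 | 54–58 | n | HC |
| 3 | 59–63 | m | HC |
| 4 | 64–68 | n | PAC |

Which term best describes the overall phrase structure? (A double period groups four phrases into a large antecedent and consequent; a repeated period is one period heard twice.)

Four phrases in two halves: the first half (measures 49–58) ends with a half cadence, the second (mm. 59–68) with a perfect authentic cadence — a large antecedent–consequent pair, i.e. a double period.
Phrase 3 begins with the same material as phrase 1, making it parallel.

parallel double period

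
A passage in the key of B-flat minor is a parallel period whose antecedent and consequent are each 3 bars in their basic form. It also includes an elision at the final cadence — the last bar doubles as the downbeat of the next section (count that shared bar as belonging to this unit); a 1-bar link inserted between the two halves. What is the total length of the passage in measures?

Basic parallel period: 3 + 3 = 6 bars.
6 (basic form) + 1 (link) = 7.
The elision shares a bar with the next section but does not change this unit's count.

7 measures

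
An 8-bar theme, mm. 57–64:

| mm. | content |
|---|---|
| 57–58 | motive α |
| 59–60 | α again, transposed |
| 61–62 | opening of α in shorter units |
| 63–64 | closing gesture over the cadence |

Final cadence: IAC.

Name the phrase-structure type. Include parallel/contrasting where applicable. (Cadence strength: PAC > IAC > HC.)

Basic idea (mm. 57-58) + its repetition (mm. 59–60) form the presentation; fragmentation and cadence (mm. 61–64) form the continuation — the 8-bar whole is a sentence.

sentence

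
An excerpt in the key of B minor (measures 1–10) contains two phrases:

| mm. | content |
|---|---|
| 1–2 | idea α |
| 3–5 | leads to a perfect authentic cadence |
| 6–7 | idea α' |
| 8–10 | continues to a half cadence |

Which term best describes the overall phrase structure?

The second phrase closes with a half cadence, which is not stronger than the first phrase's perfect authentic cadence; without a weak→strong cadential pair there is no antecedent–consequent relationship, so this is a phrase group rather than a period.

phrase group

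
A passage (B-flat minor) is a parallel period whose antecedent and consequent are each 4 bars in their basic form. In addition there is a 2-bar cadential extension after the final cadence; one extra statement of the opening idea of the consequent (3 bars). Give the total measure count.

13 measures

Basic parallel period: 4 + 4 = 8 bars.
8 (basic form) + 2 (cadential extension) + 3 (extra statement) = 13.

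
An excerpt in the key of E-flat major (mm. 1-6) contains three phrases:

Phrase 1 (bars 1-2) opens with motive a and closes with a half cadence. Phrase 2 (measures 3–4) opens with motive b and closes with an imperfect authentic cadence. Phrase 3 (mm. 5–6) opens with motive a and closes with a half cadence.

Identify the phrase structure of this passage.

The final phrase closes with a half cadence, which is not stronger than the preceding imperfect authentic cadence; the 3 phrases lack an overall antecedent–consequent design and so form a phrase group.

phrase group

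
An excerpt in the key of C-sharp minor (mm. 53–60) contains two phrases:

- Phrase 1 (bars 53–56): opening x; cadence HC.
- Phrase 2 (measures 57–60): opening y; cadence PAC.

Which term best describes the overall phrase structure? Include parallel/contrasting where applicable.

contrasting period

Phrase 1 ends with a half cadence (weaker) and phrase 2 with a perfect authentic cadence (stronger): antecedent + consequent = a period.
The two phrases open with different material (x / y), so the period is contrasting.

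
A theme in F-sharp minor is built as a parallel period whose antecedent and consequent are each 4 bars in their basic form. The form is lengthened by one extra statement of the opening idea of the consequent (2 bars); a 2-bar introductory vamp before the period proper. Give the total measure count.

12 measures

Basic parallel period: 4 + 4 = 8 bars.
8 (basic form) + 2 (extra statement) + 2 (introduction) = 12.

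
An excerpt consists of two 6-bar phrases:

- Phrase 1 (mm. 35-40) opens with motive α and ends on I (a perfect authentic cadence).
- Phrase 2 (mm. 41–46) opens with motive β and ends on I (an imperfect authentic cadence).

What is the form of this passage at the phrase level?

phrase group

The second phrase closes with an imperfect authentic cadence, which is not stronger than the first phrase's perfect authentic cadence; without a weak→strong cadential pair there is no antecedent–consequent relationship, so this is a phrase group rather than a period.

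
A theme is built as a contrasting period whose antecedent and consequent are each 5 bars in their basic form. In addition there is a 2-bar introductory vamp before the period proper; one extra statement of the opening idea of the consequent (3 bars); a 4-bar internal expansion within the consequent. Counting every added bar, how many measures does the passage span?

19 measures

Basic contrasting period: 5 + 5 = 10 bars.
10 (basic form) + 2 (introduction) + 3 (extra statement) + 4 (internal expansion) = 19.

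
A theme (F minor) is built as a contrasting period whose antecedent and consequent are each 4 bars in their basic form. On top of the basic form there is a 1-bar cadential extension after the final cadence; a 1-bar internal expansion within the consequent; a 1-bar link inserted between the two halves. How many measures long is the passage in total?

11 measures

Basic contrasting period: 4 + 4 = 8 bars.
8 (basic form) + 1 (cadential extension) + 1 (internal expansion) + 1 (link) = 11.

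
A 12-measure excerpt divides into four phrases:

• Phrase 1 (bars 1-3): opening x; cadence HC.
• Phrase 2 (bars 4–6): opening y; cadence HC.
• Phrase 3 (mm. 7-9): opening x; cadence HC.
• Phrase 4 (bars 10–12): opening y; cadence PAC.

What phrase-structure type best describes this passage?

parallel double period

Four phrases in two halves: the first half (mm. 1-6) ends with a half cadence, the second (mm. 7–12) with a perfect authentic cadence — a large antecedent–consequent pair, i.e. a double period.
Phrase 3 begins with the same material as phrase 1, making it parallel.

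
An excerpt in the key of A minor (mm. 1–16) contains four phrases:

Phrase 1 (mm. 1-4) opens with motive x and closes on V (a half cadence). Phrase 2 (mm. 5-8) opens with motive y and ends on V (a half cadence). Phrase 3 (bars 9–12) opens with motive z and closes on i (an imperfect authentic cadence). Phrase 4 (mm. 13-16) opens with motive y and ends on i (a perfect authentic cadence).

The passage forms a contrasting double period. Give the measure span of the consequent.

measures 9–16

In a double period the four phrases pair into a large antecedent (phrases 1–2, ending half cadence) and a large consequent (phrases 3–4, ending perfect authentic cadence). The consequent spans mm. 9–16.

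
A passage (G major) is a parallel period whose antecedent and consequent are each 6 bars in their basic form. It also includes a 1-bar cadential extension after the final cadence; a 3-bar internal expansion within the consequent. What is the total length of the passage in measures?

16 measures

Basic parallel period: 6 + 6 = 12 bars.
12 (basic form) + 1 (cadential extension) + 3 (internal expansion) = 16.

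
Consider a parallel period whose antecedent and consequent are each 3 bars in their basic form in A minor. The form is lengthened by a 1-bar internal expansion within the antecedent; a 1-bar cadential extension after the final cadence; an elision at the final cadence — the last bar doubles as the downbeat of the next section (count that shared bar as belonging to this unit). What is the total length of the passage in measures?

8 measures

Basic parallel period: 3 + 3 = 6 bars.
6 (basic form) + 1 (internal expansion) + 1 (cadential extension) = 8.
The elision shares a bar with the next section but does not change this unit's count.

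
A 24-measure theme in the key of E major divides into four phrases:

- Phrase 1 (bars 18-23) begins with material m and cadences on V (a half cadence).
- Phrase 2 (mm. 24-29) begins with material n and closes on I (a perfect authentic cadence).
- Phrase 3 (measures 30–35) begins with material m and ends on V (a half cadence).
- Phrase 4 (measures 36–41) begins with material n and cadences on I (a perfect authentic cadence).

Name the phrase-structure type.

The cadence pattern HC–PAC–HC–PAC is weak–strong twice, and phrases 3–4 restate phrases 1–2: a period heard twice, not a double period (which would end weakly at phrase 2).

repeated period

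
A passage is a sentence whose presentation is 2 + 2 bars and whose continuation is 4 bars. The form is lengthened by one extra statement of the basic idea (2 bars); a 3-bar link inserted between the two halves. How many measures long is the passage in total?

Basic sentence: 2 + 2 + 4 = 8 bars.
8 (basic form) + 2 (extra statement) + 3 (link) = 13.

13 measures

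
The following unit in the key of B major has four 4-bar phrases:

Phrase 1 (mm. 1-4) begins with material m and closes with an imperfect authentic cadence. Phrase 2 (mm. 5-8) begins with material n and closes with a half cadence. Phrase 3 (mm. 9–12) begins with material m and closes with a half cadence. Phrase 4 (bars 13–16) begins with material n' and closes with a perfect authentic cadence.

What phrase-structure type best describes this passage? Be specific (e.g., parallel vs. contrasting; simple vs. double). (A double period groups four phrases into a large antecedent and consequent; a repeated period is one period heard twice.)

parallel double period

Four phrases in two halves: the first half (measures 1–8) ends with a half cadence, the second (measures 9–16) with a perfect authentic cadence — a large antecedent–consequent pair, i.e. a double period.
Phrase 3 begins with the same material as phrase 1, making it parallel.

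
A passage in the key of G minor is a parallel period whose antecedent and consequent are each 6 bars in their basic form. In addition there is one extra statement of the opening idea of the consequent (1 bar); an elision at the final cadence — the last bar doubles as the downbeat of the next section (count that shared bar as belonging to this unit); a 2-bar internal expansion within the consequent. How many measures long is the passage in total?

Basic parallel period: 6 + 6 = 12 bars.
12 (basic form) + 1 (extra statement) + 2 (internal expansion) = 15.
The elision shares a bar with the next section but does not change this unit's count.

15 measures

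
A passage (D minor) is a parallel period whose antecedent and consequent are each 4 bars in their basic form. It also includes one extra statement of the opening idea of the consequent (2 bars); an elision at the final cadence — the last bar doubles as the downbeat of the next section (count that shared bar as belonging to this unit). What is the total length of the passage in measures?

10 measures

Basic parallel period: 4 + 4 = 8 bars.
8 (basic form) + 2 (extra statement) = 10.
The elision shares a bar with the next section but does not change this unit's count.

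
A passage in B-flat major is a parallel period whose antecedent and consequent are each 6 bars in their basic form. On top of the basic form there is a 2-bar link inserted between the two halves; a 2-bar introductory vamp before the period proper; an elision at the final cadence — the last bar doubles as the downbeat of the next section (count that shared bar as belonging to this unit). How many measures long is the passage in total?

16 measures

Basic parallel period: 6 + 6 = 12 bars.
12 (basic form) + 2 (link) + 2 (introduction) = 16.
The elision shares a bar with the next section but does not change this unit's count.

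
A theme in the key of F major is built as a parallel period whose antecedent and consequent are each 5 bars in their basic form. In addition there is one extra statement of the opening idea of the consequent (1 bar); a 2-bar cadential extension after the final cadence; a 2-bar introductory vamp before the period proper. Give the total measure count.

15 measures

Basic parallel period: 5 + 5 = 10 bars.
10 (basic form) + 1 (extra statement) + 2 (cadential extension) + 2 (introduction) = 15.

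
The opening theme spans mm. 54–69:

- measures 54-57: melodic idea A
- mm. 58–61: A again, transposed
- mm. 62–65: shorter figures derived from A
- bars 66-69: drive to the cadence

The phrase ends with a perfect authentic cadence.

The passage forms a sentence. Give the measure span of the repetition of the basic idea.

The presentation of a sentence is the basic idea (bars 54–57) plus its repetition (mm. 58-61); the repetition of the basic idea is therefore measures 58–61.

measures 58–61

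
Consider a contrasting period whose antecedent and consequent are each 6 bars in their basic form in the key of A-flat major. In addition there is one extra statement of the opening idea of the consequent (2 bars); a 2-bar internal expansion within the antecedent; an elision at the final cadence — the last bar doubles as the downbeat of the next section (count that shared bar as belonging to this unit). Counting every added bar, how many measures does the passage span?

16 measures

Basic contrasting period: 6 + 6 = 12 bars.
12 (basic form) + 2 (extra statement) + 2 (internal expansion) = 16.
The elision shares a bar with the next section but does not change this unit's count.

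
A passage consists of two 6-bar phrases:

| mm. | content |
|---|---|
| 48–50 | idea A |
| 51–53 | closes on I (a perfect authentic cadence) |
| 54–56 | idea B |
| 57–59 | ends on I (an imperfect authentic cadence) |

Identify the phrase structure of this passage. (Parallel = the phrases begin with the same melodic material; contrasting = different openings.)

The second phrase closes with an imperfect authentic cadence, which is not stronger than the first phrase's perfect authentic cadence; without a weak→strong cadential pair there is no antecedent–consequent relationship, so this is a phrase group rather than a period.

phrase group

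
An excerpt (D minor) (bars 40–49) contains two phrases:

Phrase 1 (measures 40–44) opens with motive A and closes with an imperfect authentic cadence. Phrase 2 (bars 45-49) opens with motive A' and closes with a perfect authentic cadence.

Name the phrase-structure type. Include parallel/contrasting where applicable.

parallel period

Phrase 1 ends with an imperfect authentic cadence (weaker) and phrase 2 with a perfect authentic cadence (stronger): antecedent + consequent = a period.
The two phrases open with the same material (A / A'), so the period is parallel.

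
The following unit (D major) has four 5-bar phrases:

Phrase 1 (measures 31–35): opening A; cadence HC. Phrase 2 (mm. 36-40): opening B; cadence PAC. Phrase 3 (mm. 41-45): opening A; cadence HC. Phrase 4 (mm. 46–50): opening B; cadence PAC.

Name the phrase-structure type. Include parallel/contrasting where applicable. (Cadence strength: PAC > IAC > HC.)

repeated period

The cadence pattern HC–PAC–HC–PAC is weak–strong twice, and phrases 3–4 restate phrases 1–2: a period heard twice, not a double period (which would end weakly at phrase 2).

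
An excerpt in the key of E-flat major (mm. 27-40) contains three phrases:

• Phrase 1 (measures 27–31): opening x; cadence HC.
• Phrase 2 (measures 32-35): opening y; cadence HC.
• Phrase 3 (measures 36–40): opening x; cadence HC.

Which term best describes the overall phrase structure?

phrase group

The final phrase closes with a half cadence, which is not stronger than the preceding half cadence; the 3 phrases lack an overall antecedent–consequent design and so form a phrase group.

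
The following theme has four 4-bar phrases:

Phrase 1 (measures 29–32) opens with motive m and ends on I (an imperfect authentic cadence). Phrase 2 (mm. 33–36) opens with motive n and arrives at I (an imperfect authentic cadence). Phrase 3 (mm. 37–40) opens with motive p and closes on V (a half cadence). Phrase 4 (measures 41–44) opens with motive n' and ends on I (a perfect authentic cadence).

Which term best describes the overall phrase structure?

Four phrases in two halves: the first half (bars 29–36) ends with an imperfect authentic cadence, the second (mm. 37–44) with a perfect authentic cadence — a large antecedent–consequent pair, i.e. a double period.
Phrase 3 begins with different material from phrase 1, making it contrasting.

contrasting double period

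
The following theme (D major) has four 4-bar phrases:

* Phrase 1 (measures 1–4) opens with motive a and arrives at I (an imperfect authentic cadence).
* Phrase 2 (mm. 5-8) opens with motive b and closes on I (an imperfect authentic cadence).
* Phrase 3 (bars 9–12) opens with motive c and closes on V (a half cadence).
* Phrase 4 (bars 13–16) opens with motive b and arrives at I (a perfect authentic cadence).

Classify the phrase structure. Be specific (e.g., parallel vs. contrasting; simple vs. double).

Four phrases in two halves: the first half (mm. 1–8) ends with an imperfect authentic cadence, the second (mm. 9–16) with a perfect authentic cadence — a large antecedent–consequent pair, i.e. a double period.
Phrase 3 begins with different material from phrase 1, making it contrasting.

contrasting double period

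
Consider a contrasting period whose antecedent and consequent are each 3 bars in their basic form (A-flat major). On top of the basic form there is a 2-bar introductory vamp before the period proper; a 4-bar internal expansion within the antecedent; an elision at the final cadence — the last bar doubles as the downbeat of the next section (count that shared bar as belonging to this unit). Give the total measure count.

Basic contrasting period: 3 + 3 = 6 bars.
6 (basic form) + 2 (introduction) + 4 (internal expansion) = 12.
The elision shares a bar with the next section but does not change this unit's count.

12 measures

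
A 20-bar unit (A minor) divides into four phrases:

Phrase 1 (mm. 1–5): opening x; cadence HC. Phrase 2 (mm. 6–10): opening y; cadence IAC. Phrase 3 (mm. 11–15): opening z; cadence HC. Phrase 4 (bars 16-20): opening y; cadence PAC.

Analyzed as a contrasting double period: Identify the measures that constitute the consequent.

measures 11–20

In a double period the four phrases pair into a large antecedent (phrases 1–2, ending imperfect authentic cadence) and a large consequent (phrases 3–4, ending perfect authentic cadence). The consequent spans measures 11–20.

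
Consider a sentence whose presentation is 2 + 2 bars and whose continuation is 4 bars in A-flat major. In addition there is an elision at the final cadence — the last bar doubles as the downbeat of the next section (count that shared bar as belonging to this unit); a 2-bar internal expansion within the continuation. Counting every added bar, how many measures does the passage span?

Basic sentence: 2 + 2 + 4 = 8 bars.
8 (basic form) + 2 (internal expansion) = 10.
The elision shares a bar with the next section but does not change this unit's count.

10 measures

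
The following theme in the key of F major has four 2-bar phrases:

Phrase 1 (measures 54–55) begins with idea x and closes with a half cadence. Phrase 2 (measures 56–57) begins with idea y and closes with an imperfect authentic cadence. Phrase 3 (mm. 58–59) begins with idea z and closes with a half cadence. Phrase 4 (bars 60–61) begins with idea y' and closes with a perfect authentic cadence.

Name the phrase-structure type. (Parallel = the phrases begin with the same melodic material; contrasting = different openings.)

Four phrases in two halves: the first half (bars 54-57) ends with an imperfect authentic cadence, the second (bars 58-61) with a perfect authentic cadence — a large antecedent–consequent pair, i.e. a double period.
Phrase 3 begins with different material from phrase 1, making it contrasting.

contrasting double period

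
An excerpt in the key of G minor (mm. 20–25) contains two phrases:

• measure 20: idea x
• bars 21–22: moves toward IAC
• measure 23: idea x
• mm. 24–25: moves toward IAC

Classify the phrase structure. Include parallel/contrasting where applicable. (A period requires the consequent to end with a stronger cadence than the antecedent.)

Both phrases have the same opening (x) and the same cadence (imperfect authentic cadence): the second is a restatement, not a consequent, so this is a repeated phrase rather than a period.

repeated phrase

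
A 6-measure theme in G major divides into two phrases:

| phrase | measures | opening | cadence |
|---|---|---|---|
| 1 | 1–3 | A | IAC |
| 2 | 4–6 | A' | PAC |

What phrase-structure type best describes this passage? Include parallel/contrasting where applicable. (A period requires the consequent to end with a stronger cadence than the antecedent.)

parallel period

Phrase 1 ends with an imperfect authentic cadence (weaker) and phrase 2 with a perfect authentic cadence (stronger): antecedent + consequent = a period.
The two phrases open with the same material (A / A'), so the period is parallel.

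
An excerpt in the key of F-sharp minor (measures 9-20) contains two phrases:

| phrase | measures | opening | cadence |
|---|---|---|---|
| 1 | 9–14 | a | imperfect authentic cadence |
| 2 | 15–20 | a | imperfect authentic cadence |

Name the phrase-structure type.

repeated phrase

Both phrases have the same opening (a) and the same cadence (imperfect authentic cadence): the second is a restatement, not a consequent, so this is a repeated phrase rather than a period.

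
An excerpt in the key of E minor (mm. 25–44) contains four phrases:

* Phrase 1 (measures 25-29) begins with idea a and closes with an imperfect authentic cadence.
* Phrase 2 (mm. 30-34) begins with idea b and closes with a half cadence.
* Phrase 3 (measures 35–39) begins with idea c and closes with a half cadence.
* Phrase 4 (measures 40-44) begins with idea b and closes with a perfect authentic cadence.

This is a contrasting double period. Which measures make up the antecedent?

measures 25–34

In a double period the first pair of phrases (ending half cadence) is the large antecedent and the second pair (ending perfect authentic cadence) is the large consequent; the antecedent is measures 25–34.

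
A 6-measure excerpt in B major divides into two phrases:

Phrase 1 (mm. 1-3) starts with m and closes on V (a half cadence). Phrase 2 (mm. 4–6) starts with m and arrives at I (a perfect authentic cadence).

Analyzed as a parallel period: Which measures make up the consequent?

measures 4–6

The antecedent is the phrase ending with the weaker cadence (half cadence, phrase 1) and the consequent the one ending more conclusively (perfect authentic cadence, phrase 2); the consequent is mm. 4-6.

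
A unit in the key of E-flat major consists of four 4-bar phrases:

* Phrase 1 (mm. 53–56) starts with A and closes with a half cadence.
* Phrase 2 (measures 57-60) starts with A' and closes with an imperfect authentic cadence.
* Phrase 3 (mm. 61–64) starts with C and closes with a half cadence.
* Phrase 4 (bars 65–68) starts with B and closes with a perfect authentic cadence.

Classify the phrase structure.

contrasting double period

Four phrases in two halves: the first half (mm. 53-60) ends with an imperfect authentic cadence, the second (mm. 61–68) with a perfect authentic cadence — a large antecedent–consequent pair, i.e. a double period.
Phrase 3 begins with different material from phrase 1, making it contrasting.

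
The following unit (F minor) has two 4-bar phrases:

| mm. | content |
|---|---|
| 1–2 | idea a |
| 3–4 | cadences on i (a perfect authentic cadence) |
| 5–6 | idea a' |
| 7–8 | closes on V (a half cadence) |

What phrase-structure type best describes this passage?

The second phrase closes with a half cadence, which is not stronger than the first phrase's perfect authentic cadence; without a weak→strong cadential pair there is no antecedent–consequent relationship, so this is a phrase group rather than a period.

phrase group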